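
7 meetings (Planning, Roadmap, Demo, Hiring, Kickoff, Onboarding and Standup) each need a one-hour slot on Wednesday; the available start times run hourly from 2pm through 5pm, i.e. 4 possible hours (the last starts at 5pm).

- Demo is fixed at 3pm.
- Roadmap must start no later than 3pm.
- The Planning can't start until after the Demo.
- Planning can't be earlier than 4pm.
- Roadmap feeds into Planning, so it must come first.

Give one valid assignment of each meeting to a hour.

Demo -> 3pm, Planning -> 4pm, Standup -> 2pm, Hiring -> 2pm, Kickoff -> 2pm, Onboarding -> 2pm, Roadmap -> 2pm

Checking: Demo(3pm) before Planning(4pm); Roadmap(2pm) before Planning(4pm); Planning=4pm in [4pm,5pm]; Roadmap=2pm in [2pm,3pm]; Demo=3pm in [3pm,3pm].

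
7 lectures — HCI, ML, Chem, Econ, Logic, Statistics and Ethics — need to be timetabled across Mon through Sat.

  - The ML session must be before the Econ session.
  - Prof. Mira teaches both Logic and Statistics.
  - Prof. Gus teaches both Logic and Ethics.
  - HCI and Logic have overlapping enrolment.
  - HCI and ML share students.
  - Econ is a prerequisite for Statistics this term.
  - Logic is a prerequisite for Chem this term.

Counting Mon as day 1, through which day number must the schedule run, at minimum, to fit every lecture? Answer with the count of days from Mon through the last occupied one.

3

The precedence chain requires at least 3 distinct days.
3 works (last occupied day: Wed): for example Ethics -> Tue, Econ -> Tue, Logic -> Mon, ML -> Mon, HCI -> Tue, Chem -> Tue, Statistics -> Wed.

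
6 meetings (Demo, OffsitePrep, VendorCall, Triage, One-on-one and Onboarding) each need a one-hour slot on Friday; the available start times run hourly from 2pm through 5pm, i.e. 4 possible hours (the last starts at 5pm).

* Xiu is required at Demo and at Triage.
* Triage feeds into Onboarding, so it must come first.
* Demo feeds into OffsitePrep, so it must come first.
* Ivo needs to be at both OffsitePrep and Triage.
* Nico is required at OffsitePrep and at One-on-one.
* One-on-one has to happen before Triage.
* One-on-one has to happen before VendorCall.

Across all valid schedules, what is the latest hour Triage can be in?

4pm

Precedence pushes Triage to at least 3pm; downstream work caps Triage at 4pm.
Triage at 4pm is achievable: One-on-one=2pm; VendorCall=3pm; OffsitePrep=3pm; Demo=2pm; Onboarding=5pm; Triage=4pm.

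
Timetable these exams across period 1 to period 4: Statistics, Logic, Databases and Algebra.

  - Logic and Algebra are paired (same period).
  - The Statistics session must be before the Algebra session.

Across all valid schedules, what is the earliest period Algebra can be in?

period 2

Precedence pushes Algebra to at least period 2.
Algebra at period 2 is achievable: Statistics in period 1; Databases in period 1; Logic in period 2; Algebra in period 2.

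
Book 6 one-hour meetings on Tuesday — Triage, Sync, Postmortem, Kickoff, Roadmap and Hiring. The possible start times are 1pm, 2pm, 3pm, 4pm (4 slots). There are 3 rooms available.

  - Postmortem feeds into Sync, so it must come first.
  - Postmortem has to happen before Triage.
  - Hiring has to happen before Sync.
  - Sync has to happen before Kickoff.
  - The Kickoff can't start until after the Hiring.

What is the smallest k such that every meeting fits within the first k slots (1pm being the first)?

The precedence chain requires at least 3 distinct slots.
With at most 3 per slot and 6 meetings, at least 2 slots are needed.
3 works (last occupied slot: 3pm): for example Hiring=1pm; Postmortem=1pm; Sync=2pm; Kickoff=3pm; Triage=2pm; Roadmap=1pm.

3 slots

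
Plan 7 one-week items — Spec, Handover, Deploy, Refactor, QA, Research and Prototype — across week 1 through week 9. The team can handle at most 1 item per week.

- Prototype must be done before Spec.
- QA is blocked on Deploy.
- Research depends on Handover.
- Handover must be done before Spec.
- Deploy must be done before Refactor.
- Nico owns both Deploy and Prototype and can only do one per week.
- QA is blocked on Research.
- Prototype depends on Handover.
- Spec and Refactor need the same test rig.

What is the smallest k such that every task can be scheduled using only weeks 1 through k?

The precedence chain requires at least 3 distinct weeks.
With at most 1 per week and 7 tasks, at least 7 weeks are needed.
7 works (last occupied week: week 7): for example Prototype=week 2, Research=week 5, QA=week 6, Spec=week 3, Deploy=week 4, Refactor=week 7, Handover=week 1.

7 weeks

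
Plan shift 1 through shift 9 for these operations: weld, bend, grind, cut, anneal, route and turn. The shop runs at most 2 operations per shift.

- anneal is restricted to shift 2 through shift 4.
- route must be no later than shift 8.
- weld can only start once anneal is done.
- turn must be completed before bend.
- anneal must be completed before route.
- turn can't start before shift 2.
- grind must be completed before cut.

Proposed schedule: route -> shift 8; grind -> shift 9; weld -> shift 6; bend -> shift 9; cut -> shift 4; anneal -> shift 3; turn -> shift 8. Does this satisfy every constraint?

No. grind must be completed before cut is not satisfied.

anneal is restricted to shift 2 through shift 4 — holds.
grind must be completed before cut — violated.
anneal must be completed before route — holds.
turn must be completed before bend — holds.
weld can only start once anneal is done — holds.
route must be no later than shift 8 — holds.
turn can't start before shift 2 — holds.
The shop runs at most 2 operations per shift — holds.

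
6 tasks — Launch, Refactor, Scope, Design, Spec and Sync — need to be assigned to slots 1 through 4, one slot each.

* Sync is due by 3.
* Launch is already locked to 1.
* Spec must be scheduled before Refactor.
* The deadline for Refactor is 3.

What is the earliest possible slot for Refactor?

2

Precedence pushes Refactor to at least 2; Refactor's own window allows nothing later than 3.
Refactor at 2 is achievable: Sync in 1; Refactor in 2; Spec in 1; Design in 1; Launch in 1; Scope in 1.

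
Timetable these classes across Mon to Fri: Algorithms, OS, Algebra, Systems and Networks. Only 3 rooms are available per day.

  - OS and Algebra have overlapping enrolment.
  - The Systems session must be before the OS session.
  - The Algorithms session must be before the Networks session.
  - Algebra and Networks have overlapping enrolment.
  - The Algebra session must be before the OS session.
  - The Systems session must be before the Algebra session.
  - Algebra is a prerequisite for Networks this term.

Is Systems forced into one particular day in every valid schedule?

No

Systems can be Mon (e.g. OS -> Wed; Algorithms -> Mon; Networks -> Wed; Algebra -> Tue; Systems -> Mon) or Tue (e.g. Algorithms=Mon, Networks=Thu, OS=Thu, Systems=Tue, Algebra=Wed).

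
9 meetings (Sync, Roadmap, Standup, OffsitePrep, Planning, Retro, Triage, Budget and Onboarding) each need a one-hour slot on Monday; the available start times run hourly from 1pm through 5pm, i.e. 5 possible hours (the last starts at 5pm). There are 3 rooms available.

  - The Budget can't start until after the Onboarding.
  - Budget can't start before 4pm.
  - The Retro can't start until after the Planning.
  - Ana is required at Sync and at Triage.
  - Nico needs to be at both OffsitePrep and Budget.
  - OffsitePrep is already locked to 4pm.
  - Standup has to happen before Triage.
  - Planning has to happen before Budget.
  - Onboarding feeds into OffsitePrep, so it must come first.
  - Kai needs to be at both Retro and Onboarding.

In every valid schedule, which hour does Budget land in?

5pm

Budget's window is 4pm–5pm.
OffsitePrep is fixed at 4pm, and Budget can't share a hour with OffsitePrep.
So Budget must be 5pm.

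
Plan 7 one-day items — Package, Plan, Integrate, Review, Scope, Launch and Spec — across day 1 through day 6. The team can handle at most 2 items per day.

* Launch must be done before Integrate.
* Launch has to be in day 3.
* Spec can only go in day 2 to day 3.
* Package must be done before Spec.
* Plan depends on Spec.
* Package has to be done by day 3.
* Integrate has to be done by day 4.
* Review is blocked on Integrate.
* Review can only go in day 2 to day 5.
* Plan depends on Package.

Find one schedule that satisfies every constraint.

Spec in day 2; Launch in day 3; Integrate in day 4; Scope in day 1; Review in day 5; Plan in day 3; Package in day 1

Checking: Package(day 1) before Spec(day 2); Launch(day 3) before Integrate(day 4); Integrate(day 4) before Review(day 5); Package(day 1) before Plan(day 3); Spec(day 2) before Plan(day 3); Review=day 5 in [day 2,day 5]; Integrate=day 4 in [day 1,day 4]; Launch=day 3 in [day 3,day 3]; Spec=day 2 in [day 2,day 3]; Package=day 1 in [day 1,day 3]; max 2 per day (cap 2).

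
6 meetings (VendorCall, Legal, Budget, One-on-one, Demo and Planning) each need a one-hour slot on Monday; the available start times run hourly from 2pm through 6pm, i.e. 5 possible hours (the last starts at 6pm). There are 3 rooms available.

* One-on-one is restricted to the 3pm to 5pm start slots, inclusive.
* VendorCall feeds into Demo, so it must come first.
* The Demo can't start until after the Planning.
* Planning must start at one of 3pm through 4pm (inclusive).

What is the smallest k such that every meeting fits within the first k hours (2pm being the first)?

3

The precedence chain requires at least 2 distinct hours.
With at most 3 per hour and 6 meetings, at least 2 hours are needed.
Propagating the time windows through the other constraints, Demo can't land before 4pm — that is hour 3 counting from 2pm — so the schedule must run through at least 3 hours.
3 works (last occupied hour: 4pm): for example Legal in 2pm; One-on-one in 3pm; Demo in 4pm; Planning in 3pm; Budget in 2pm; VendorCall in 2pm.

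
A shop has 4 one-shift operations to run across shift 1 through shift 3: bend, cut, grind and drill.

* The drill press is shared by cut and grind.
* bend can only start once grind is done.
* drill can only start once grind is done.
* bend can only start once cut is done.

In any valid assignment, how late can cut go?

Downstream work caps cut at shift 2.
cut at shift 2 is achievable: grind=shift 1, cut=shift 2, drill=shift 2, bend=shift 3.

shift 2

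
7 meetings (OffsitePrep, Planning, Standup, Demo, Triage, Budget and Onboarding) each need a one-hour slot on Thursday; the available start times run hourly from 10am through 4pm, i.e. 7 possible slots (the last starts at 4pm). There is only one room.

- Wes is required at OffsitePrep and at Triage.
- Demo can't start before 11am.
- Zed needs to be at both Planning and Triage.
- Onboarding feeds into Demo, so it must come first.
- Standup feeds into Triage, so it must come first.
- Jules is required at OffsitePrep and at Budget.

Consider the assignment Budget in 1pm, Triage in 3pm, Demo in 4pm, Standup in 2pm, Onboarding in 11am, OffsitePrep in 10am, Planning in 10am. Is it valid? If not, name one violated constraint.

Standup feeds into Triage, so it must come first — holds.
Onboarding feeds into Demo, so it must come first — holds.
Demo can't start before 11am — holds.
Wes is required at OffsitePrep and at Triage — holds.
Jules is required at OffsitePrep and at Budget — holds.
There is only one room — violated.
Zed needs to be at both Planning and Triage — holds.

No — it violates: There is only one room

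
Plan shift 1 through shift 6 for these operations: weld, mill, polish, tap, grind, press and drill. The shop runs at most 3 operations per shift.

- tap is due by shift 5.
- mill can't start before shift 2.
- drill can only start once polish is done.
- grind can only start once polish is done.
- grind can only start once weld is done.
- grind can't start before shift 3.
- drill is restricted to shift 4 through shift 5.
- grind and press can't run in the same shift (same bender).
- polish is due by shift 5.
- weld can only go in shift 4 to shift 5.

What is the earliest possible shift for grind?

shift 5

Grind is available from shift 3; precedence pushes grind to at least shift 5.
grind at shift 5 is achievable: tap=shift 1, press=shift 1, weld=shift 4, drill=shift 4, mill=shift 2, polish=shift 1, grind=shift 5.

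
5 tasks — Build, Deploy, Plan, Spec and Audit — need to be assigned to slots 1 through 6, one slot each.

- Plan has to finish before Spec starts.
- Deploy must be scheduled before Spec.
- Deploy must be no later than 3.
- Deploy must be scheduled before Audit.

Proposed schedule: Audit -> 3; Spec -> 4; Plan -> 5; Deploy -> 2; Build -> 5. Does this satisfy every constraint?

Deploy must be scheduled before Audit — holds.
Plan has to finish before Spec starts — violated.
Deploy must be no later than 3 — holds.
Deploy must be scheduled before Spec — holds.

No — it violates: Plan has to finish before Spec starts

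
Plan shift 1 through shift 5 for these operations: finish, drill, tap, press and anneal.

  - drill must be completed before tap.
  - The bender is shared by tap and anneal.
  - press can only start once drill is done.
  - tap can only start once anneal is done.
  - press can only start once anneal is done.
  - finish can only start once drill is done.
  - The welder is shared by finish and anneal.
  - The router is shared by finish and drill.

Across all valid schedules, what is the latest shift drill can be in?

shift 4

Downstream work caps drill at shift 4.
drill at shift 4 is achievable: finish -> shift 5; anneal -> shift 1; tap -> shift 5; press -> shift 5; drill -> shift 4.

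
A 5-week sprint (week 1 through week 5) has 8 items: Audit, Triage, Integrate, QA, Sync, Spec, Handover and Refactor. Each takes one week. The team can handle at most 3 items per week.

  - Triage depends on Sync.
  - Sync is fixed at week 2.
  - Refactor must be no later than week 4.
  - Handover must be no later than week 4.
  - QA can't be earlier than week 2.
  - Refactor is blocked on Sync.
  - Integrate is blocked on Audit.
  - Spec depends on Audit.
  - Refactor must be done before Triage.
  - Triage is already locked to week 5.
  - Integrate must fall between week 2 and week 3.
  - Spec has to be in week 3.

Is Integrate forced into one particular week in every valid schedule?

No

Integrate can be week 2 (e.g. Audit in week 1, Handover in week 1, Sync in week 2, Spec in week 3, Triage in week 5, Integrate in week 2, QA in week 2, Refactor in week 3) or week 3 (e.g. Sync in week 2, QA in week 2, Audit in week 1, Refactor in week 3, Handover in week 1, Integrate in week 3, Spec in week 3, Triage in week 5).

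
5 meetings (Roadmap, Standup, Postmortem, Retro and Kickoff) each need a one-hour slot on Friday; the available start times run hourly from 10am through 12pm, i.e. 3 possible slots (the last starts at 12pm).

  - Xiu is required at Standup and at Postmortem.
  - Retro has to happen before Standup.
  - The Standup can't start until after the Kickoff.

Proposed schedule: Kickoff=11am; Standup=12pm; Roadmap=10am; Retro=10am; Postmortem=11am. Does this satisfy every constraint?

Valid

Xiu is required at Standup and at Postmortem — holds.
The Standup can't start until after the Kickoff — holds.
Retro has to happen before Standup — holds.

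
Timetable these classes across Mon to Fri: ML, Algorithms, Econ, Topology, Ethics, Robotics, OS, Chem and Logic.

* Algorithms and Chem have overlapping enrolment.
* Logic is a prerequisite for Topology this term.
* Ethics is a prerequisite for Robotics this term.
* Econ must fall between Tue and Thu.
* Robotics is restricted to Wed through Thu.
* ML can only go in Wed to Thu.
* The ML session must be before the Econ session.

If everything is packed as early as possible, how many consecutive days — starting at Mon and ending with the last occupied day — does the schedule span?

4

The precedence chain requires at least 2 distinct days.
Propagating the time windows through the other constraints, Econ can't land before Thu — that is day 4 counting from Mon — so the schedule must run through at least 4 days.
4 works (last occupied day: Thu): for example ML in Wed, OS in Mon, Econ in Thu, Chem in Tue, Topology in Tue, Algorithms in Mon, Ethics in Mon, Robotics in Wed, Logic in Mon.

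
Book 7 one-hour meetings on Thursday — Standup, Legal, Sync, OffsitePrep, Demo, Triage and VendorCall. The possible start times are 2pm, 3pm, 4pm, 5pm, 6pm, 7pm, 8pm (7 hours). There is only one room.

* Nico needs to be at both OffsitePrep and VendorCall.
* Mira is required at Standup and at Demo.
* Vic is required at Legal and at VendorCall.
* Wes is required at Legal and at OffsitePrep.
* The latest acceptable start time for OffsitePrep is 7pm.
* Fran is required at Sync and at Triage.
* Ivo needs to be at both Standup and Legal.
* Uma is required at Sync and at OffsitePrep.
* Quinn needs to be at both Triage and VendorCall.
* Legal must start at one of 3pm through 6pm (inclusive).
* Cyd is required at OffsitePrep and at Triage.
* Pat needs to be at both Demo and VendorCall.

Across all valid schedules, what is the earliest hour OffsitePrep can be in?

2pm

OffsitePrep's own window allows nothing later than 7pm.
OffsitePrep at 2pm is achievable: Demo=6pm; OffsitePrep=2pm; VendorCall=8pm; Triage=7pm; Legal=3pm; Sync=5pm; Standup=4pm.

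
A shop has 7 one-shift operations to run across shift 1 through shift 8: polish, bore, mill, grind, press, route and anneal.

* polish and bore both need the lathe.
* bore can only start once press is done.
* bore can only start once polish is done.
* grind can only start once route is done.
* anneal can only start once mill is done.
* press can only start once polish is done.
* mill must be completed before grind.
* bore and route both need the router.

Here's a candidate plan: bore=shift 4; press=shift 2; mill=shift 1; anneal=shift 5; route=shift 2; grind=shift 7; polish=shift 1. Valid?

bore can only start once polish is done — holds.
anneal can only start once mill is done — holds.
mill must be completed before grind — holds.
bore and route both need the router — holds.
bore can only start once press is done — holds.
grind can only start once route is done — holds.
press can only start once polish is done — holds.
polish and bore both need the lathe — holds.

Valid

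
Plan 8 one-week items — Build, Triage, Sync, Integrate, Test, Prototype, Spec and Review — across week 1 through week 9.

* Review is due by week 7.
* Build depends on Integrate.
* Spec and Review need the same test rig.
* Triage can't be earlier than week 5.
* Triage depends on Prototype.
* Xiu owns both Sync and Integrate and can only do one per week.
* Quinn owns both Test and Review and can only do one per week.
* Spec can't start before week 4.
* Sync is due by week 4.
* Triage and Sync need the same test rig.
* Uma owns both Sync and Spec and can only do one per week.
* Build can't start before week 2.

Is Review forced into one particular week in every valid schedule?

No

Review can be week 1 (e.g. Test -> week 2; Integrate -> week 2; Review -> week 1; Build -> week 3; Sync -> week 1; Spec -> week 4; Triage -> week 5; Prototype -> week 1) or week 2 (e.g. Integrate=week 2; Sync=week 1; Test=week 1; Prototype=week 1; Spec=week 4; Triage=week 5; Review=week 2; Build=week 3).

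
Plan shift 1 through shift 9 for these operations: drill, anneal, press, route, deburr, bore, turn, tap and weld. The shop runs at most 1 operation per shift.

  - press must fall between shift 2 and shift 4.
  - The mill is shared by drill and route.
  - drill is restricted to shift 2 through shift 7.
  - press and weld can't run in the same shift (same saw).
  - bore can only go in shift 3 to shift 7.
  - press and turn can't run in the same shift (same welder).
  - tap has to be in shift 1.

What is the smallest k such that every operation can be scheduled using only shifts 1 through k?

With at most 1 per shift and 9 operations, at least 9 shifts are needed.
bore can't be placed before shift 3, so the schedule must run through at least shift 3.
9 works (last occupied shift: shift 9): for example bore -> shift 3; tap -> shift 1; press -> shift 2; route -> shift 6; deburr -> shift 7; anneal -> shift 5; turn -> shift 8; weld -> shift 9; drill -> shift 4.

9 shifts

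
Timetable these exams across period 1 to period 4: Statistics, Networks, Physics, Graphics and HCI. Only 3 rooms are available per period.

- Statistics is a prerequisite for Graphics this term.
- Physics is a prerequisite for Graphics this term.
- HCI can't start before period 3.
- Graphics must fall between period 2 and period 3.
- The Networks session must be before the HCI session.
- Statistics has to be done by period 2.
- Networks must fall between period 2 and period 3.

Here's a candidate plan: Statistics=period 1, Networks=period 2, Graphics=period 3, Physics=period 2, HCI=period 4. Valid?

Networks must fall between period 2 and period 3 — holds.
The Networks session must be before the HCI session — holds.
HCI can't start before period 3 — holds.
Only 3 rooms are available per period — holds.
Physics is a prerequisite for Graphics this term — holds.
Graphics must fall between period 2 and period 3 — holds.
Statistics has to be done by period 2 — holds.
Statistics is a prerequisite for Graphics this term — holds.

Valid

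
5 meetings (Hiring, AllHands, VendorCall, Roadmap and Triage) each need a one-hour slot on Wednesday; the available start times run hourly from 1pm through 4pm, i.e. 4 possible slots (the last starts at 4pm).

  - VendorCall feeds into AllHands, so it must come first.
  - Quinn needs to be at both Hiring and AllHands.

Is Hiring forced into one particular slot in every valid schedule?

Hiring can be 1pm (e.g. AllHands=2pm, VendorCall=1pm, Triage=1pm, Roadmap=1pm, Hiring=1pm) or 2pm (e.g. AllHands in 3pm, Triage in 1pm, VendorCall in 1pm, Roadmap in 1pm, Hiring in 2pm).

No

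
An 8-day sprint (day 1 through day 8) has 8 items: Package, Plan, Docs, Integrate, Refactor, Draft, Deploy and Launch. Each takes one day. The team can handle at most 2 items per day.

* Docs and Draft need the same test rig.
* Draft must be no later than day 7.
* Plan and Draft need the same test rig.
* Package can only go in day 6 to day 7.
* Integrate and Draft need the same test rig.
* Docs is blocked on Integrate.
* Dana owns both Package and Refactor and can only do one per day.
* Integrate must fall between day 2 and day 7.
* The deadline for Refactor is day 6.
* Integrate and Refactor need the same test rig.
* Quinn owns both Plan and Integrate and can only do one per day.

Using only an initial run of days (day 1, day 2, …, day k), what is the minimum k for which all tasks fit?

6 days

The precedence chain requires at least 2 distinct days.
With at most 2 per day and 8 tasks, at least 4 days are needed.
Package can't be placed before day 6, so the schedule must run through at least day 6.
6 works (last occupied day: day 6): for example Deploy in day 2; Draft in day 4; Integrate in day 2; Plan in day 1; Refactor in day 1; Launch in day 3; Package in day 6; Docs in day 3.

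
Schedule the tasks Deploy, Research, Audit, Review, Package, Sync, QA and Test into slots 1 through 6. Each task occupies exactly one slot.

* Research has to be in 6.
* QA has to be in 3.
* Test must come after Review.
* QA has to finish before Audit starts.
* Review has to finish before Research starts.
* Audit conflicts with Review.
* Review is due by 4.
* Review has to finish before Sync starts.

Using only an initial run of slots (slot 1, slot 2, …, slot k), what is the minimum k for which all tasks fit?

6 slots

The precedence chain requires at least 2 distinct slots.
Research can't be placed before 6, so the schedule must run through at least slot 6.
6 works (last occupied slot: 6): for example QA=3; Deploy=1; Test=2; Research=6; Review=1; Package=1; Sync=2; Audit=4.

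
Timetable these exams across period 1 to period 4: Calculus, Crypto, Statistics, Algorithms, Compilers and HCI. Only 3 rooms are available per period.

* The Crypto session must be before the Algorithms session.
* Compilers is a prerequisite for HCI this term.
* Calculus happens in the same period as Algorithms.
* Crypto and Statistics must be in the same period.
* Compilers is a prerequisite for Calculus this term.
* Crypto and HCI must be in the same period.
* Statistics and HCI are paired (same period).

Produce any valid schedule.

Compilers=period 1, Algorithms=period 3, Calculus=period 3, Crypto=period 2, Statistics=period 2, HCI=period 2

Checking: Crypto(period 2) before Algorithms(period 3); Compilers(period 1) before Calculus(period 3); Compilers(period 1) before HCI(period 2); Crypto = HCI = period 2; Crypto = Statistics = period 2; Statistics = HCI = period 2; Calculus = Algorithms = period 3; max 3 per period (cap 3).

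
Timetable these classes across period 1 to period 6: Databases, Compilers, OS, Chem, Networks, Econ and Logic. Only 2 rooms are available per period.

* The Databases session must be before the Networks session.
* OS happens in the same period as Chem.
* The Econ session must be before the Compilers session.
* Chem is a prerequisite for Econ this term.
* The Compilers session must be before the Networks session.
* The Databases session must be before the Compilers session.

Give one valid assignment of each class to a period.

OS in period 1; Networks in period 4; Compilers in period 3; Logic in period 3; Econ in period 2; Chem in period 1; Databases in period 2

Checking: Databases(period 2) before Compilers(period 3); Compilers(period 3) before Networks(period 4); Databases(period 2) before Networks(period 4); Econ(period 2) before Compilers(period 3); Chem(period 1) before Econ(period 2); OS = Chem = period 1; max 2 per period (cap 2).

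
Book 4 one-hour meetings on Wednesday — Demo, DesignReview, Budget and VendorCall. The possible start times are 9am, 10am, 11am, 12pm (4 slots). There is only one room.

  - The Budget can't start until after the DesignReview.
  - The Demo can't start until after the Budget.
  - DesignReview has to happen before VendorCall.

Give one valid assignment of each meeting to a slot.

Demo -> 11am, Budget -> 10am, VendorCall -> 12pm, DesignReview -> 9am

Checking: Budget(10am) before Demo(11am); DesignReview(9am) before Budget(10am); DesignReview(9am) before VendorCall(12pm); max 1 per slot (cap 1).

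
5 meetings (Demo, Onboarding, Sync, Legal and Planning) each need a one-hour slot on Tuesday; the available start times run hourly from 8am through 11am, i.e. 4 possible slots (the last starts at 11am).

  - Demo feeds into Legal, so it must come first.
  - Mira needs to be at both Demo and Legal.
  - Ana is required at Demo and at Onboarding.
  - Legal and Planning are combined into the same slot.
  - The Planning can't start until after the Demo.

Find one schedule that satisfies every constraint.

Planning -> 9am; Demo -> 8am; Sync -> 8am; Legal -> 9am; Onboarding -> 9am

Checking: Demo(8am) before Planning(9am); Demo(8am) before Legal(9am); Demo(8am) != Onboarding(9am); Demo(8am) != Legal(9am); Legal = Planning = 9am.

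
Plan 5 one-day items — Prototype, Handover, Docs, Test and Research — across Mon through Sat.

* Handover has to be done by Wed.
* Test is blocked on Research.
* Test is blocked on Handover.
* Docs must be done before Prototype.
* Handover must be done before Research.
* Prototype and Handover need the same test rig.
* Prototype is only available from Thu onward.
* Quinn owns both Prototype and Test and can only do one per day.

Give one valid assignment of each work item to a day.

Docs in Mon; Test in Wed; Handover in Mon; Research in Tue; Prototype in Thu

Checking: Handover(Mon) before Test(Wed); Research(Tue) before Test(Wed); Handover(Mon) before Research(Tue); Docs(Mon) before Prototype(Thu); Prototype(Thu) != Test(Wed); Prototype(Thu) != Handover(Mon); Prototype=Thu in [Thu,Sat]; Handover=Mon in [Mon,Wed].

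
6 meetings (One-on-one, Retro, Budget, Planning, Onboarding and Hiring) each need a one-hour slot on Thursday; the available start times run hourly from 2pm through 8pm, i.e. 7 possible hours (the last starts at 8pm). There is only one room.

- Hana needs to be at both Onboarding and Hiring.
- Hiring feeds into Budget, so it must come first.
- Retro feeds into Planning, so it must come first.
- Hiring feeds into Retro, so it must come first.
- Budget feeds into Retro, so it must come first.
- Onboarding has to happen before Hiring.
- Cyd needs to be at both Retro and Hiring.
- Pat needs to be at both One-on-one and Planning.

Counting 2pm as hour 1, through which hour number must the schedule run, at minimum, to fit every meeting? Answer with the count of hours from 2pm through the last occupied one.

6

The precedence chain requires at least 5 distinct hours.
With at most 1 per hour and 6 meetings, at least 6 hours are needed.
6 works (last occupied hour: 7pm): for example Hiring in 3pm; Onboarding in 2pm; Planning in 6pm; One-on-one in 7pm; Retro in 5pm; Budget in 4pm.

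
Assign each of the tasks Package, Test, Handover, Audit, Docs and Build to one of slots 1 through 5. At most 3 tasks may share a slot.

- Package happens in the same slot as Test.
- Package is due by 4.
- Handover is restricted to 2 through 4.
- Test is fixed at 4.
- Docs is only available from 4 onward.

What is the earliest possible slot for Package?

Package must be in the same slot as Test, which can't be before 4, so Package is at least 4; Package's own window allows nothing later than 4.
Package at 4 is achievable: Docs in 4; Package in 4; Handover in 2; Audit in 1; Test in 4; Build in 1.

4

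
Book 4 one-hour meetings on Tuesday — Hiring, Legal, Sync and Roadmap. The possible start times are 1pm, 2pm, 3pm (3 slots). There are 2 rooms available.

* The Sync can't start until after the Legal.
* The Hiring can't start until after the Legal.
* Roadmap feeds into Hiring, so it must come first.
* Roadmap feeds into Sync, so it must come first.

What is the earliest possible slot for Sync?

Precedence pushes Sync to at least 2pm.
Sync at 2pm is achievable: Hiring -> 2pm, Roadmap -> 1pm, Legal -> 1pm, Sync -> 2pm.

2pm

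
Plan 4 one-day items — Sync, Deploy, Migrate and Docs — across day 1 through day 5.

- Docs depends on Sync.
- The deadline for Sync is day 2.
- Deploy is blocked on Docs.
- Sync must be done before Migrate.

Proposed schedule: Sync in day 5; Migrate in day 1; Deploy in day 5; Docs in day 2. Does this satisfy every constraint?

Deploy is blocked on Docs — holds.
Sync must be done before Migrate — violated.
The deadline for Sync is day 2 — violated.
Docs depends on Sync — violated.

No — it violates: Sync must be done before Migrate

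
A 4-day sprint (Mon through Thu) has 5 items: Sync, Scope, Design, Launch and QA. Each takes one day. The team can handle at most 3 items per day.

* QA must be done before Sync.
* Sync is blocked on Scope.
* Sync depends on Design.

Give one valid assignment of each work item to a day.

Sync=Tue; Design=Mon; Launch=Tue; Scope=Mon; QA=Mon

Checking: Design(Mon) before Sync(Tue); Scope(Mon) before Sync(Tue); QA(Mon) before Sync(Tue); max 3 per day (cap 3).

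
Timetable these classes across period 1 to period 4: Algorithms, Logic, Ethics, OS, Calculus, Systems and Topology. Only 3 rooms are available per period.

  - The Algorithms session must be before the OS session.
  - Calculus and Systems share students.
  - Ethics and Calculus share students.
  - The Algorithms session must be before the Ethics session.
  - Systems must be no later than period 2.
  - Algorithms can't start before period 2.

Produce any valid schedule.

Logic in period 1; Algorithms in period 2; Calculus in period 2; Systems in period 1; Topology in period 1; Ethics in period 3; OS in period 3

Checking: Algorithms(period 2) before OS(period 3); Algorithms(period 2) before Ethics(period 3); Calculus(period 2) != Systems(period 1); Ethics(period 3) != Calculus(period 2); Systems=period 1 in [period 1,period 2]; Algorithms=period 2 in [period 2,period 4]; max 3 per period (cap 3).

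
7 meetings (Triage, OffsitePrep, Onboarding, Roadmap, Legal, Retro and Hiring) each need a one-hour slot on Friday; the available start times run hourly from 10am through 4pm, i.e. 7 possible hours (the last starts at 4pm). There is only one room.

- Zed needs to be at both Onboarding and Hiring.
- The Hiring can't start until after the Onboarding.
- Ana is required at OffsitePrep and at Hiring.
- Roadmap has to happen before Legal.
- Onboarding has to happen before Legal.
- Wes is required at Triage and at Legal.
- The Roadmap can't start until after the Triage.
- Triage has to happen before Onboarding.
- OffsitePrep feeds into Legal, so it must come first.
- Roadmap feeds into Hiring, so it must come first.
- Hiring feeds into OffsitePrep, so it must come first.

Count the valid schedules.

Splitting on Triage: it can be 10am (12), 11am (2). Listing each branch's schedules as (OffsitePrep, Onboarding, Roadmap, Legal, Retro, Hiring):
Triage=10am: (2pm,11am,12pm,3pm,4pm,1pm) (2pm,11am,12pm,4pm,3pm,1pm) (2pm,12pm,11am,3pm,4pm,1pm) (2pm,12pm,11am,4pm,3pm,1pm) (3pm,11am,12pm,4pm,1pm,2pm) (3pm,11am,12pm,4pm,2pm,1pm) (3pm,11am,1pm,4pm,12pm,2pm) (3pm,12pm,11am,4pm,1pm,2pm) (3pm,12pm,11am,4pm,2pm,1pm) (3pm,12pm,1pm,4pm,11am,2pm) (3pm,1pm,11am,4pm,12pm,2pm) (3pm,1pm,12pm,4pm,11am,2pm) — 12.
Triage=11am: (3pm,12pm,1pm,4pm,10am,2pm) (3pm,1pm,12pm,4pm,10am,2pm) — 2.
Summing: 12 + 2 = 14.

14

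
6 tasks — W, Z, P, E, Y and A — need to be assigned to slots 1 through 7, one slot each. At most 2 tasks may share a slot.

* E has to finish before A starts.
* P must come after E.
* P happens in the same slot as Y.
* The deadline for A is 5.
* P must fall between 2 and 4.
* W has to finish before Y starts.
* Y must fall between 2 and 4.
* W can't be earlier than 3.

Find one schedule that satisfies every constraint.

W in 3; A in 2; Y in 4; Z in 1; P in 4; E in 1

Checking: W(3) before Y(4); E(1) before A(2); E(1) before P(4); P = Y = 4; P=4 in [2,4]; W=3 in [3,7]; A=2 in [1,5]; Y=4 in [2,4]; max 2 per slot (cap 2).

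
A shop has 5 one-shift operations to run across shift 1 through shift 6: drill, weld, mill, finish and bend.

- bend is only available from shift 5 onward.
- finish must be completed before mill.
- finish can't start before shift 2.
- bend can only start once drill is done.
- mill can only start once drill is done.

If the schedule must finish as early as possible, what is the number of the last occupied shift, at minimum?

5

The precedence chain requires at least 2 distinct shifts.
bend can't be placed before shift 5, so the schedule must run through at least shift 5.
5 works (last occupied shift: shift 5): for example drill -> shift 1, weld -> shift 1, finish -> shift 2, bend -> shift 5, mill -> shift 3.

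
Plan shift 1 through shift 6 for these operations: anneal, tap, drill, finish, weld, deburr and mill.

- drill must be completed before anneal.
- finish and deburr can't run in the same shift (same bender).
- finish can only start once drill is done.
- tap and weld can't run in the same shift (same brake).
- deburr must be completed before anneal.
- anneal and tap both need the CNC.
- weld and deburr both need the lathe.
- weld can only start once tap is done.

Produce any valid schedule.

mill in shift 1; drill in shift 1; deburr in shift 1; anneal in shift 2; weld in shift 2; finish in shift 2; tap in shift 1

Checking: drill(shift 1) before finish(shift 2); drill(shift 1) before anneal(shift 2); deburr(shift 1) before anneal(shift 2); tap(shift 1) before weld(shift 2); anneal(shift 2) != tap(shift 1); tap(shift 1) != weld(shift 2); weld(shift 2) != deburr(shift 1); finish(shift 2) != deburr(shift 1).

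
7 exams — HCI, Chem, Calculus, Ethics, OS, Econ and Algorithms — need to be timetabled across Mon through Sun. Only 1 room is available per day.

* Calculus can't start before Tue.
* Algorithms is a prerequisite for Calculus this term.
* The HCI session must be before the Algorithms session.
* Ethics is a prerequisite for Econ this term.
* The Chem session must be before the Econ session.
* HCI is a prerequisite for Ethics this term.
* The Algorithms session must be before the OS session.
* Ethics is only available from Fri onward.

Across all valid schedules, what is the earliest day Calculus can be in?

Wed

Calculus is available from Tue; precedence pushes Calculus to at least Wed.
Calculus at Wed is achievable: Ethics in Fri, Econ in Sat, Calculus in Wed, Chem in Thu, HCI in Mon, Algorithms in Tue, OS in Sun.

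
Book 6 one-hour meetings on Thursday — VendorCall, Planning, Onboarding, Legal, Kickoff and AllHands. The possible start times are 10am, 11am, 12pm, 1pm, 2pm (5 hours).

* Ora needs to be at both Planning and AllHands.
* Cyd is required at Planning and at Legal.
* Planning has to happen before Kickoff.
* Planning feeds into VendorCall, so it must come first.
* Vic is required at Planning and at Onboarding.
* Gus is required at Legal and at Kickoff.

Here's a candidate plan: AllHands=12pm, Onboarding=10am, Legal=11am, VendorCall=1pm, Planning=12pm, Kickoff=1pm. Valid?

Invalid. Ora needs to be at both Planning and AllHands.

Cyd is required at Planning and at Legal — holds.
Vic is required at Planning and at Onboarding — holds.
Gus is required at Legal and at Kickoff — holds.
Planning feeds into VendorCall, so it must come first — holds.
Ora needs to be at both Planning and AllHands — violated.
Planning has to happen before Kickoff — holds.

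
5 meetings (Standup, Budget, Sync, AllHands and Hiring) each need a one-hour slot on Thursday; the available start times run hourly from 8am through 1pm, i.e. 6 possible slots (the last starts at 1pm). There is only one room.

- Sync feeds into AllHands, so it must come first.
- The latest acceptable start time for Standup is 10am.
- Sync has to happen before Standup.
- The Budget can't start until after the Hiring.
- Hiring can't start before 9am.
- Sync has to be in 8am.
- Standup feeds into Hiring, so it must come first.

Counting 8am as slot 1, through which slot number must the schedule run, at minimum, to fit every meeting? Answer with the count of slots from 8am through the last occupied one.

5 slots

The precedence chain requires at least 4 distinct slots.
With at most 1 per slot and 5 meetings, at least 5 slots are needed.
5 works (last occupied slot: 12pm): for example Budget=11am; AllHands=12pm; Sync=8am; Hiring=10am; Standup=9am.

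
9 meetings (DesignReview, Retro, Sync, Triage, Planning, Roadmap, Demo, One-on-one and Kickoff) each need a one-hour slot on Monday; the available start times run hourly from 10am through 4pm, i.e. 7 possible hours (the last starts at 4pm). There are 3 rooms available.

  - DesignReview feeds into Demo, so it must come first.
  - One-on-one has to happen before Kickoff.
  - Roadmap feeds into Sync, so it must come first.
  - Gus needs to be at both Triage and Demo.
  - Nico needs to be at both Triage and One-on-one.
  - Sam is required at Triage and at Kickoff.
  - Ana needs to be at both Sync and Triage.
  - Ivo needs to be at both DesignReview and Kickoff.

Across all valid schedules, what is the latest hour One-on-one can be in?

Downstream work caps One-on-one at 3pm.
One-on-one at 3pm is achievable: Retro in 10am; Demo in 11am; Sync in 11am; Kickoff in 4pm; Triage in 12pm; One-on-one in 3pm; Planning in 11am; Roadmap in 10am; DesignReview in 10am.

3pm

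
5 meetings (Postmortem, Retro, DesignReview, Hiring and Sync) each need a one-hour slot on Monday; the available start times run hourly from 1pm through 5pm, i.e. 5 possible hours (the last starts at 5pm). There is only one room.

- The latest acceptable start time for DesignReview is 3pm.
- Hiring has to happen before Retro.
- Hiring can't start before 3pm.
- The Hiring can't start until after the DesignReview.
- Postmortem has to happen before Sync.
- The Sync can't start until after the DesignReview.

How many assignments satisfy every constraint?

6

Splitting on Postmortem: it can be 1pm (3), 2pm (3). Listing each branch's schedules as (Retro, DesignReview, Hiring, Sync):
Postmortem=1pm: (4pm,2pm,3pm,5pm) (5pm,2pm,3pm,4pm) (5pm,2pm,4pm,3pm) — 3.
Postmortem=2pm: (4pm,1pm,3pm,5pm) (5pm,1pm,3pm,4pm) (5pm,1pm,4pm,3pm) — 3.
Summing: 3 + 3 = 6.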